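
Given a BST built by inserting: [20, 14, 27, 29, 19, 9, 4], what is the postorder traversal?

Tree insertion order: [20, 14, 27, 29, 19, 9, 4]
Tree (level-order array): [20, 14, 27, 9, 19, None, 29, 4]
Postorder traversal: [4, 9, 19, 14, 29, 27, 20]


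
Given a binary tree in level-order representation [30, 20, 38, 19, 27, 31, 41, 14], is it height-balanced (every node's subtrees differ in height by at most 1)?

Tree (level-order array): [30, 20, 38, 19, 27, 31, 41, 14]
Definition: a tree is height-balanced if, at every node, |h(left) - h(right)| <= 1 (empty subtree has height -1).
Bottom-up per-node check:
  node 14: h_left=-1, h_right=-1, diff=0 [OK], height=0
  node 19: h_left=0, h_right=-1, diff=1 [OK], height=1
  node 27: h_left=-1, h_right=-1, diff=0 [OK], height=0
  node 20: h_left=1, h_right=0, diff=1 [OK], height=2
  node 31: h_left=-1, h_right=-1, diff=0 [OK], height=0
  node 41: h_left=-1, h_right=-1, diff=0 [OK], height=0
  node 38: h_left=0, h_right=0, diff=0 [OK], height=1
  node 30: h_left=2, h_right=1, diff=1 [OK], height=3
All nodes satisfy the balance condition.
Result: Balanced


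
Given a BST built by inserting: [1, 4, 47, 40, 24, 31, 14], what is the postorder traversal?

Tree insertion order: [1, 4, 47, 40, 24, 31, 14]
Tree (level-order array): [1, None, 4, None, 47, 40, None, 24, None, 14, 31]
Postorder traversal: [14, 31, 24, 40, 47, 4, 1]


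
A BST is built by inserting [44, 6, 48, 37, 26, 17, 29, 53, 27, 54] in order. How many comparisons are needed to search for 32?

Search path for 32: 44 -> 6 -> 37 -> 26 -> 29
Found: False
Comparisons: 5


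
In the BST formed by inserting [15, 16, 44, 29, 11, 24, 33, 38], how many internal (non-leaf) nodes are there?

Tree built from: [15, 16, 44, 29, 11, 24, 33, 38]
Tree (level-order array): [15, 11, 16, None, None, None, 44, 29, None, 24, 33, None, None, None, 38]
Rule: An internal node has at least one child.
Per-node child counts:
  node 15: 2 child(ren)
  node 11: 0 child(ren)
  node 16: 1 child(ren)
  node 44: 1 child(ren)
  node 29: 2 child(ren)
  node 24: 0 child(ren)
  node 33: 1 child(ren)
  node 38: 0 child(ren)
Matching nodes: [15, 16, 44, 29, 33]
Count of internal (non-leaf) nodes: 5


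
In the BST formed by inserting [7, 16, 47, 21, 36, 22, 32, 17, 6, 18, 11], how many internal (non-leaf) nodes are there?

Tree built from: [7, 16, 47, 21, 36, 22, 32, 17, 6, 18, 11]
Tree (level-order array): [7, 6, 16, None, None, 11, 47, None, None, 21, None, 17, 36, None, 18, 22, None, None, None, None, 32]
Rule: An internal node has at least one child.
Per-node child counts:
  node 7: 2 child(ren)
  node 6: 0 child(ren)
  node 16: 2 child(ren)
  node 11: 0 child(ren)
  node 47: 1 child(ren)
  node 21: 2 child(ren)
  node 17: 1 child(ren)
  node 18: 0 child(ren)
  node 36: 1 child(ren)
  node 22: 1 child(ren)
  node 32: 0 child(ren)
Matching nodes: [7, 16, 47, 21, 17, 36, 22]
Count of internal (non-leaf) nodes: 7


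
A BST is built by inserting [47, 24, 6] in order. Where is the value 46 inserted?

Starting tree (level order): [47, 24, None, 6]
Insertion path: 47 -> 24
Result: insert 46 as right child of 24
Final tree (level order): [47, 24, None, 6, 46]


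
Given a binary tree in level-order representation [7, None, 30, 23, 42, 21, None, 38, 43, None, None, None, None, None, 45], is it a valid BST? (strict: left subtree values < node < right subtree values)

Level-order array: [7, None, 30, 23, 42, 21, None, 38, 43, None, None, None, None, None, 45]
Validate using subtree bounds (lo, hi): at each node, require lo < value < hi,
then recurse left with hi=value and right with lo=value.
Preorder trace (stopping at first violation):
  at node 7 with bounds (-inf, +inf): OK
  at node 30 with bounds (7, +inf): OK
  at node 23 with bounds (7, 30): OK
  at node 21 with bounds (7, 23): OK
  at node 42 with bounds (30, +inf): OK
  at node 38 with bounds (30, 42): OK
  at node 43 with bounds (42, +inf): OK
  at node 45 with bounds (43, +inf): OK
No violation found at any node.
Result: Valid BST


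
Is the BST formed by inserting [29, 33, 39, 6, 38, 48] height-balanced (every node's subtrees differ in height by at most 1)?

Tree (level-order array): [29, 6, 33, None, None, None, 39, 38, 48]
Definition: a tree is height-balanced if, at every node, |h(left) - h(right)| <= 1 (empty subtree has height -1).
Bottom-up per-node check:
  node 6: h_left=-1, h_right=-1, diff=0 [OK], height=0
  node 38: h_left=-1, h_right=-1, diff=0 [OK], height=0
  node 48: h_left=-1, h_right=-1, diff=0 [OK], height=0
  node 39: h_left=0, h_right=0, diff=0 [OK], height=1
  node 33: h_left=-1, h_right=1, diff=2 [FAIL (|-1-1|=2 > 1)], height=2
  node 29: h_left=0, h_right=2, diff=2 [FAIL (|0-2|=2 > 1)], height=3
Node 33 violates the condition: |-1 - 1| = 2 > 1.
Result: Not balanced


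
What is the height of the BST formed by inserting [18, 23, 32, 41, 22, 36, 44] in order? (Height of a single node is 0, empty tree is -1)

Insertion order: [18, 23, 32, 41, 22, 36, 44]
Tree (level-order array): [18, None, 23, 22, 32, None, None, None, 41, 36, 44]
Compute height bottom-up (empty subtree = -1):
  height(22) = 1 + max(-1, -1) = 0
  height(36) = 1 + max(-1, -1) = 0
  height(44) = 1 + max(-1, -1) = 0
  height(41) = 1 + max(0, 0) = 1
  height(32) = 1 + max(-1, 1) = 2
  height(23) = 1 + max(0, 2) = 3
  height(18) = 1 + max(-1, 3) = 4
Height = 4


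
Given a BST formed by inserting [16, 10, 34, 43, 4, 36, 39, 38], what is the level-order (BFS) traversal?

Tree insertion order: [16, 10, 34, 43, 4, 36, 39, 38]
Tree (level-order array): [16, 10, 34, 4, None, None, 43, None, None, 36, None, None, 39, 38]
BFS from the root, enqueuing left then right child of each popped node:
  queue [16] -> pop 16, enqueue [10, 34], visited so far: [16]
  queue [10, 34] -> pop 10, enqueue [4], visited so far: [16, 10]
  queue [34, 4] -> pop 34, enqueue [43], visited so far: [16, 10, 34]
  queue [4, 43] -> pop 4, enqueue [none], visited so far: [16, 10, 34, 4]
  queue [43] -> pop 43, enqueue [36], visited so far: [16, 10, 34, 4, 43]
  queue [36] -> pop 36, enqueue [39], visited so far: [16, 10, 34, 4, 43, 36]
  queue [39] -> pop 39, enqueue [38], visited so far: [16, 10, 34, 4, 43, 36, 39]
  queue [38] -> pop 38, enqueue [none], visited so far: [16, 10, 34, 4, 43, 36, 39, 38]
Result: [16, 10, 34, 4, 43, 36, 39, 38]


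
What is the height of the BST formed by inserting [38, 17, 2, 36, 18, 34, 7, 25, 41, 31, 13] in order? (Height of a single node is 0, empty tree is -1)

Insertion order: [38, 17, 2, 36, 18, 34, 7, 25, 41, 31, 13]
Tree (level-order array): [38, 17, 41, 2, 36, None, None, None, 7, 18, None, None, 13, None, 34, None, None, 25, None, None, 31]
Compute height bottom-up (empty subtree = -1):
  height(13) = 1 + max(-1, -1) = 0
  height(7) = 1 + max(-1, 0) = 1
  height(2) = 1 + max(-1, 1) = 2
  height(31) = 1 + max(-1, -1) = 0
  height(25) = 1 + max(-1, 0) = 1
  height(34) = 1 + max(1, -1) = 2
  height(18) = 1 + max(-1, 2) = 3
  height(36) = 1 + max(3, -1) = 4
  height(17) = 1 + max(2, 4) = 5
  height(41) = 1 + max(-1, -1) = 0
  height(38) = 1 + max(5, 0) = 6
Height = 6


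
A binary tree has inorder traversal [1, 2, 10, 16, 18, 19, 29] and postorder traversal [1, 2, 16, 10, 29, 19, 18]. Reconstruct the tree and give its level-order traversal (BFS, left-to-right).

Inorder:   [1, 2, 10, 16, 18, 19, 29]
Postorder: [1, 2, 16, 10, 29, 19, 18]
Algorithm: postorder visits root last, so walk postorder right-to-left;
each value is the root of the current inorder slice — split it at that
value, recurse on the right subtree first, then the left.
Recursive splits:
  root=18; inorder splits into left=[1, 2, 10, 16], right=[19, 29]
  root=19; inorder splits into left=[], right=[29]
  root=29; inorder splits into left=[], right=[]
  root=10; inorder splits into left=[1, 2], right=[16]
  root=16; inorder splits into left=[], right=[]
  root=2; inorder splits into left=[1], right=[]
  root=1; inorder splits into left=[], right=[]
Reconstructed level-order: [18, 10, 19, 2, 16, 29, 1]


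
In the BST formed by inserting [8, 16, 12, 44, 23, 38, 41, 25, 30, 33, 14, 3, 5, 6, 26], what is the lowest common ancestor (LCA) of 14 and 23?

Tree insertion order: [8, 16, 12, 44, 23, 38, 41, 25, 30, 33, 14, 3, 5, 6, 26]
Tree (level-order array): [8, 3, 16, None, 5, 12, 44, None, 6, None, 14, 23, None, None, None, None, None, None, 38, 25, 41, None, 30, None, None, 26, 33]
In a BST, the LCA of p=14, q=23 is the first node v on the
root-to-leaf path with p <= v <= q (go left if both < v, right if both > v).
Walk from root:
  at 8: both 14 and 23 > 8, go right
  at 16: 14 <= 16 <= 23, this is the LCA
LCA = 16


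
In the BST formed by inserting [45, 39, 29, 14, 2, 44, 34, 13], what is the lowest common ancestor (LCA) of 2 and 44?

Tree insertion order: [45, 39, 29, 14, 2, 44, 34, 13]
Tree (level-order array): [45, 39, None, 29, 44, 14, 34, None, None, 2, None, None, None, None, 13]
In a BST, the LCA of p=2, q=44 is the first node v on the
root-to-leaf path with p <= v <= q (go left if both < v, right if both > v).
Walk from root:
  at 45: both 2 and 44 < 45, go left
  at 39: 2 <= 39 <= 44, this is the LCA
LCA = 39


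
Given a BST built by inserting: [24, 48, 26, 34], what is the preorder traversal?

Tree insertion order: [24, 48, 26, 34]
Tree (level-order array): [24, None, 48, 26, None, None, 34]
Preorder traversal: [24, 48, 26, 34]


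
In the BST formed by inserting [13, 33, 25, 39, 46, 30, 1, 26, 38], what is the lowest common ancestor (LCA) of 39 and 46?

Tree insertion order: [13, 33, 25, 39, 46, 30, 1, 26, 38]
Tree (level-order array): [13, 1, 33, None, None, 25, 39, None, 30, 38, 46, 26]
In a BST, the LCA of p=39, q=46 is the first node v on the
root-to-leaf path with p <= v <= q (go left if both < v, right if both > v).
Walk from root:
  at 13: both 39 and 46 > 13, go right
  at 33: both 39 and 46 > 33, go right
  at 39: 39 <= 39 <= 46, this is the LCA
LCA = 39


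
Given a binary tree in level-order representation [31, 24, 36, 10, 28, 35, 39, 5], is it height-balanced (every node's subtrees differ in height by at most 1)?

Tree (level-order array): [31, 24, 36, 10, 28, 35, 39, 5]
Definition: a tree is height-balanced if, at every node, |h(left) - h(right)| <= 1 (empty subtree has height -1).
Bottom-up per-node check:
  node 5: h_left=-1, h_right=-1, diff=0 [OK], height=0
  node 10: h_left=0, h_right=-1, diff=1 [OK], height=1
  node 28: h_left=-1, h_right=-1, diff=0 [OK], height=0
  node 24: h_left=1, h_right=0, diff=1 [OK], height=2
  node 35: h_left=-1, h_right=-1, diff=0 [OK], height=0
  node 39: h_left=-1, h_right=-1, diff=0 [OK], height=0
  node 36: h_left=0, h_right=0, diff=0 [OK], height=1
  node 31: h_left=2, h_right=1, diff=1 [OK], height=3
All nodes satisfy the balance condition.
Result: Balanced


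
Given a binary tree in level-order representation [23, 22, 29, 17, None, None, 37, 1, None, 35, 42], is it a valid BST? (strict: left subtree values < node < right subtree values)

Level-order array: [23, 22, 29, 17, None, None, 37, 1, None, 35, 42]
Validate using subtree bounds (lo, hi): at each node, require lo < value < hi,
then recurse left with hi=value and right with lo=value.
Preorder trace (stopping at first violation):
  at node 23 with bounds (-inf, +inf): OK
  at node 22 with bounds (-inf, 23): OK
  at node 17 with bounds (-inf, 22): OK
  at node 1 with bounds (-inf, 17): OK
  at node 29 with bounds (23, +inf): OK
  at node 37 with bounds (29, +inf): OK
  at node 35 with bounds (29, 37): OK
  at node 42 with bounds (37, +inf): OK
No violation found at any node.
Result: Valid BST


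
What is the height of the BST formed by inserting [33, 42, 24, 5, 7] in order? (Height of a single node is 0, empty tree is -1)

Insertion order: [33, 42, 24, 5, 7]
Tree (level-order array): [33, 24, 42, 5, None, None, None, None, 7]
Compute height bottom-up (empty subtree = -1):
  height(7) = 1 + max(-1, -1) = 0
  height(5) = 1 + max(-1, 0) = 1
  height(24) = 1 + max(1, -1) = 2
  height(42) = 1 + max(-1, -1) = 0
  height(33) = 1 + max(2, 0) = 3
Height = 3


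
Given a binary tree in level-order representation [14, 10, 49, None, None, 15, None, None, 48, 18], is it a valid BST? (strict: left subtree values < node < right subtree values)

Level-order array: [14, 10, 49, None, None, 15, None, None, 48, 18]
Validate using subtree bounds (lo, hi): at each node, require lo < value < hi,
then recurse left with hi=value and right with lo=value.
Preorder trace (stopping at first violation):
  at node 14 with bounds (-inf, +inf): OK
  at node 10 with bounds (-inf, 14): OK
  at node 49 with bounds (14, +inf): OK
  at node 15 with bounds (14, 49): OK
  at node 48 with bounds (15, 49): OK
  at node 18 with bounds (15, 48): OK
No violation found at any node.
Result: Valid BST


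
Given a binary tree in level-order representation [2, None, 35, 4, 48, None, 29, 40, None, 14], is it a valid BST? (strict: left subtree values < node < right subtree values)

Level-order array: [2, None, 35, 4, 48, None, 29, 40, None, 14]
Validate using subtree bounds (lo, hi): at each node, require lo < value < hi,
then recurse left with hi=value and right with lo=value.
Preorder trace (stopping at first violation):
  at node 2 with bounds (-inf, +inf): OK
  at node 35 with bounds (2, +inf): OK
  at node 4 with bounds (2, 35): OK
  at node 29 with bounds (4, 35): OK
  at node 14 with bounds (4, 29): OK
  at node 48 with bounds (35, +inf): OK
  at node 40 with bounds (35, 48): OK
No violation found at any node.
Result: Valid BST


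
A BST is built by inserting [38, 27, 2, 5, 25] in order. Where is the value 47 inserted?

Starting tree (level order): [38, 27, None, 2, None, None, 5, None, 25]
Insertion path: 38
Result: insert 47 as right child of 38
Final tree (level order): [38, 27, 47, 2, None, None, None, None, 5, None, 25]


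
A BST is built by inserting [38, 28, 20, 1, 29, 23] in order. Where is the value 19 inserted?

Starting tree (level order): [38, 28, None, 20, 29, 1, 23]
Insertion path: 38 -> 28 -> 20 -> 1
Result: insert 19 as right child of 1
Final tree (level order): [38, 28, None, 20, 29, 1, 23, None, None, None, 19]


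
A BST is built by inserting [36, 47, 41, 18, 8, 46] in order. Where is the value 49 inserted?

Starting tree (level order): [36, 18, 47, 8, None, 41, None, None, None, None, 46]
Insertion path: 36 -> 47
Result: insert 49 as right child of 47
Final tree (level order): [36, 18, 47, 8, None, 41, 49, None, None, None, 46]


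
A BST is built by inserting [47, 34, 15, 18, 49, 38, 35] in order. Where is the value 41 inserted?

Starting tree (level order): [47, 34, 49, 15, 38, None, None, None, 18, 35]
Insertion path: 47 -> 34 -> 38
Result: insert 41 as right child of 38
Final tree (level order): [47, 34, 49, 15, 38, None, None, None, 18, 35, 41]


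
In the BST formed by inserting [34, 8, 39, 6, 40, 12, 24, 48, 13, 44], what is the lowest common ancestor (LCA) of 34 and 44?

Tree insertion order: [34, 8, 39, 6, 40, 12, 24, 48, 13, 44]
Tree (level-order array): [34, 8, 39, 6, 12, None, 40, None, None, None, 24, None, 48, 13, None, 44]
In a BST, the LCA of p=34, q=44 is the first node v on the
root-to-leaf path with p <= v <= q (go left if both < v, right if both > v).
Walk from root:
  at 34: 34 <= 34 <= 44, this is the LCA
LCA = 34


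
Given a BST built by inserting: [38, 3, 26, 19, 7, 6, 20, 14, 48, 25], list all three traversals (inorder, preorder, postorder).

Tree insertion order: [38, 3, 26, 19, 7, 6, 20, 14, 48, 25]
Tree (level-order array): [38, 3, 48, None, 26, None, None, 19, None, 7, 20, 6, 14, None, 25]
Inorder (L, root, R): [3, 6, 7, 14, 19, 20, 25, 26, 38, 48]
Preorder (root, L, R): [38, 3, 26, 19, 7, 6, 14, 20, 25, 48]
Postorder (L, R, root): [6, 14, 7, 25, 20, 19, 26, 3, 48, 38]


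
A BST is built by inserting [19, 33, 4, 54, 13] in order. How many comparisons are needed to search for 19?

Search path for 19: 19
Found: True
Comparisons: 1


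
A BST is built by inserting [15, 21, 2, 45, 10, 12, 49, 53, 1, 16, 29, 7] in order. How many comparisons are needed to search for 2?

Search path for 2: 15 -> 2
Found: True
Comparisons: 2


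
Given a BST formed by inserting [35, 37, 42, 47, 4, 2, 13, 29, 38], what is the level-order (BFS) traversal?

Tree insertion order: [35, 37, 42, 47, 4, 2, 13, 29, 38]
Tree (level-order array): [35, 4, 37, 2, 13, None, 42, None, None, None, 29, 38, 47]
BFS from the root, enqueuing left then right child of each popped node:
  queue [35] -> pop 35, enqueue [4, 37], visited so far: [35]
  queue [4, 37] -> pop 4, enqueue [2, 13], visited so far: [35, 4]
  queue [37, 2, 13] -> pop 37, enqueue [42], visited so far: [35, 4, 37]
  queue [2, 13, 42] -> pop 2, enqueue [none], visited so far: [35, 4, 37, 2]
  queue [13, 42] -> pop 13, enqueue [29], visited so far: [35, 4, 37, 2, 13]
  queue [42, 29] -> pop 42, enqueue [38, 47], visited so far: [35, 4, 37, 2, 13, 42]
  queue [29, 38, 47] -> pop 29, enqueue [none], visited so far: [35, 4, 37, 2, 13, 42, 29]
  queue [38, 47] -> pop 38, enqueue [none], visited so far: [35, 4, 37, 2, 13, 42, 29, 38]
  queue [47] -> pop 47, enqueue [none], visited so far: [35, 4, 37, 2, 13, 42, 29, 38, 47]
Result: [35, 4, 37, 2, 13, 42, 29, 38, 47]


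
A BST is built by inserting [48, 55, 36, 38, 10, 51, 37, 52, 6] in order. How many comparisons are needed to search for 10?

Search path for 10: 48 -> 36 -> 10
Found: True
Comparisons: 3


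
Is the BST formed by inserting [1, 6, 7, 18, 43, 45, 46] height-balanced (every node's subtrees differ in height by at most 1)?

Tree (level-order array): [1, None, 6, None, 7, None, 18, None, 43, None, 45, None, 46]
Definition: a tree is height-balanced if, at every node, |h(left) - h(right)| <= 1 (empty subtree has height -1).
Bottom-up per-node check:
  node 46: h_left=-1, h_right=-1, diff=0 [OK], height=0
  node 45: h_left=-1, h_right=0, diff=1 [OK], height=1
  node 43: h_left=-1, h_right=1, diff=2 [FAIL (|-1-1|=2 > 1)], height=2
  node 18: h_left=-1, h_right=2, diff=3 [FAIL (|-1-2|=3 > 1)], height=3
  node 7: h_left=-1, h_right=3, diff=4 [FAIL (|-1-3|=4 > 1)], height=4
  node 6: h_left=-1, h_right=4, diff=5 [FAIL (|-1-4|=5 > 1)], height=5
  node 1: h_left=-1, h_right=5, diff=6 [FAIL (|-1-5|=6 > 1)], height=6
Node 43 violates the condition: |-1 - 1| = 2 > 1.
Result: Not balanced


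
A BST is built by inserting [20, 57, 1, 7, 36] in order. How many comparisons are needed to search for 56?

Search path for 56: 20 -> 57 -> 36
Found: False
Comparisons: 3


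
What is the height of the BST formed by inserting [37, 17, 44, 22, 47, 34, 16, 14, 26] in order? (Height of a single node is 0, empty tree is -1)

Insertion order: [37, 17, 44, 22, 47, 34, 16, 14, 26]
Tree (level-order array): [37, 17, 44, 16, 22, None, 47, 14, None, None, 34, None, None, None, None, 26]
Compute height bottom-up (empty subtree = -1):
  height(14) = 1 + max(-1, -1) = 0
  height(16) = 1 + max(0, -1) = 1
  height(26) = 1 + max(-1, -1) = 0
  height(34) = 1 + max(0, -1) = 1
  height(22) = 1 + max(-1, 1) = 2
  height(17) = 1 + max(1, 2) = 3
  height(47) = 1 + max(-1, -1) = 0
  height(44) = 1 + max(-1, 0) = 1
  height(37) = 1 + max(3, 1) = 4
Height = 4


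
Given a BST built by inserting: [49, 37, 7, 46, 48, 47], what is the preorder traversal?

Tree insertion order: [49, 37, 7, 46, 48, 47]
Tree (level-order array): [49, 37, None, 7, 46, None, None, None, 48, 47]
Preorder traversal: [49, 37, 7, 46, 48, 47]


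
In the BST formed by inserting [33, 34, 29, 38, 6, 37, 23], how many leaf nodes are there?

Tree built from: [33, 34, 29, 38, 6, 37, 23]
Tree (level-order array): [33, 29, 34, 6, None, None, 38, None, 23, 37]
Rule: A leaf has 0 children.
Per-node child counts:
  node 33: 2 child(ren)
  node 29: 1 child(ren)
  node 6: 1 child(ren)
  node 23: 0 child(ren)
  node 34: 1 child(ren)
  node 38: 1 child(ren)
  node 37: 0 child(ren)
Matching nodes: [23, 37]
Count of leaf nodes: 2


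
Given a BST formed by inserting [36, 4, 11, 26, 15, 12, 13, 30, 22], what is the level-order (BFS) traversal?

Tree insertion order: [36, 4, 11, 26, 15, 12, 13, 30, 22]
Tree (level-order array): [36, 4, None, None, 11, None, 26, 15, 30, 12, 22, None, None, None, 13]
BFS from the root, enqueuing left then right child of each popped node:
  queue [36] -> pop 36, enqueue [4], visited so far: [36]
  queue [4] -> pop 4, enqueue [11], visited so far: [36, 4]
  queue [11] -> pop 11, enqueue [26], visited so far: [36, 4, 11]
  queue [26] -> pop 26, enqueue [15, 30], visited so far: [36, 4, 11, 26]
  queue [15, 30] -> pop 15, enqueue [12, 22], visited so far: [36, 4, 11, 26, 15]
  queue [30, 12, 22] -> pop 30, enqueue [none], visited so far: [36, 4, 11, 26, 15, 30]
  queue [12, 22] -> pop 12, enqueue [13], visited so far: [36, 4, 11, 26, 15, 30, 12]
  queue [22, 13] -> pop 22, enqueue [none], visited so far: [36, 4, 11, 26, 15, 30, 12, 22]
  queue [13] -> pop 13, enqueue [none], visited so far: [36, 4, 11, 26, 15, 30, 12, 22, 13]
Result: [36, 4, 11, 26, 15, 30, 12, 22, 13]


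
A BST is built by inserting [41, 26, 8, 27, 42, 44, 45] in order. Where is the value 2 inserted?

Starting tree (level order): [41, 26, 42, 8, 27, None, 44, None, None, None, None, None, 45]
Insertion path: 41 -> 26 -> 8
Result: insert 2 as left child of 8
Final tree (level order): [41, 26, 42, 8, 27, None, 44, 2, None, None, None, None, 45]


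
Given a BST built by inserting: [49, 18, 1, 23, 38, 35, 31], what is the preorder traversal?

Tree insertion order: [49, 18, 1, 23, 38, 35, 31]
Tree (level-order array): [49, 18, None, 1, 23, None, None, None, 38, 35, None, 31]
Preorder traversal: [49, 18, 1, 23, 38, 35, 31]


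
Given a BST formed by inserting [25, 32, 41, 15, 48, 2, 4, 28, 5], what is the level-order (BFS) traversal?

Tree insertion order: [25, 32, 41, 15, 48, 2, 4, 28, 5]
Tree (level-order array): [25, 15, 32, 2, None, 28, 41, None, 4, None, None, None, 48, None, 5]
BFS from the root, enqueuing left then right child of each popped node:
  queue [25] -> pop 25, enqueue [15, 32], visited so far: [25]
  queue [15, 32] -> pop 15, enqueue [2], visited so far: [25, 15]
  queue [32, 2] -> pop 32, enqueue [28, 41], visited so far: [25, 15, 32]
  queue [2, 28, 41] -> pop 2, enqueue [4], visited so far: [25, 15, 32, 2]
  queue [28, 41, 4] -> pop 28, enqueue [none], visited so far: [25, 15, 32, 2, 28]
  queue [41, 4] -> pop 41, enqueue [48], visited so far: [25, 15, 32, 2, 28, 41]
  queue [4, 48] -> pop 4, enqueue [5], visited so far: [25, 15, 32, 2, 28, 41, 4]
  queue [48, 5] -> pop 48, enqueue [none], visited so far: [25, 15, 32, 2, 28, 41, 4, 48]
  queue [5] -> pop 5, enqueue [none], visited so far: [25, 15, 32, 2, 28, 41, 4, 48, 5]
Result: [25, 15, 32, 2, 28, 41, 4, 48, 5]


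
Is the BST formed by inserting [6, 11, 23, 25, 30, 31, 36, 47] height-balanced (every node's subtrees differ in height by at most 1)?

Tree (level-order array): [6, None, 11, None, 23, None, 25, None, 30, None, 31, None, 36, None, 47]
Definition: a tree is height-balanced if, at every node, |h(left) - h(right)| <= 1 (empty subtree has height -1).
Bottom-up per-node check:
  node 47: h_left=-1, h_right=-1, diff=0 [OK], height=0
  node 36: h_left=-1, h_right=0, diff=1 [OK], height=1
  node 31: h_left=-1, h_right=1, diff=2 [FAIL (|-1-1|=2 > 1)], height=2
  node 30: h_left=-1, h_right=2, diff=3 [FAIL (|-1-2|=3 > 1)], height=3
  node 25: h_left=-1, h_right=3, diff=4 [FAIL (|-1-3|=4 > 1)], height=4
  node 23: h_left=-1, h_right=4, diff=5 [FAIL (|-1-4|=5 > 1)], height=5
  node 11: h_left=-1, h_right=5, diff=6 [FAIL (|-1-5|=6 > 1)], height=6
  node 6: h_left=-1, h_right=6, diff=7 [FAIL (|-1-6|=7 > 1)], height=7
Node 31 violates the condition: |-1 - 1| = 2 > 1.
Result: Not balanced


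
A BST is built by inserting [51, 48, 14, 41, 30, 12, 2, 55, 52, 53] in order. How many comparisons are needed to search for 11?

Search path for 11: 51 -> 48 -> 14 -> 12 -> 2
Found: False
Comparisons: 5


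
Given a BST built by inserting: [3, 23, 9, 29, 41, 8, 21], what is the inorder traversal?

Tree insertion order: [3, 23, 9, 29, 41, 8, 21]
Tree (level-order array): [3, None, 23, 9, 29, 8, 21, None, 41]
Inorder traversal: [3, 8, 9, 21, 23, 29, 41]


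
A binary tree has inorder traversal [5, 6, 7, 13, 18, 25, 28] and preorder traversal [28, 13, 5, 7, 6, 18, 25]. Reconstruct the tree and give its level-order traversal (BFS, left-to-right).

Inorder:  [5, 6, 7, 13, 18, 25, 28]
Preorder: [28, 13, 5, 7, 6, 18, 25]
Algorithm: preorder visits root first, so consume preorder in order;
for each root, split the current inorder slice at that value into
left-subtree inorder and right-subtree inorder, then recurse.
Recursive splits:
  root=28; inorder splits into left=[5, 6, 7, 13, 18, 25], right=[]
  root=13; inorder splits into left=[5, 6, 7], right=[18, 25]
  root=5; inorder splits into left=[], right=[6, 7]
  root=7; inorder splits into left=[6], right=[]
  root=6; inorder splits into left=[], right=[]
  root=18; inorder splits into left=[], right=[25]
  root=25; inorder splits into left=[], right=[]
Reconstructed level-order: [28, 13, 5, 18, 7, 25, 6]


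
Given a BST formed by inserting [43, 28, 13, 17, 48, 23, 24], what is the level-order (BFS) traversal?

Tree insertion order: [43, 28, 13, 17, 48, 23, 24]
Tree (level-order array): [43, 28, 48, 13, None, None, None, None, 17, None, 23, None, 24]
BFS from the root, enqueuing left then right child of each popped node:
  queue [43] -> pop 43, enqueue [28, 48], visited so far: [43]
  queue [28, 48] -> pop 28, enqueue [13], visited so far: [43, 28]
  queue [48, 13] -> pop 48, enqueue [none], visited so far: [43, 28, 48]
  queue [13] -> pop 13, enqueue [17], visited so far: [43, 28, 48, 13]
  queue [17] -> pop 17, enqueue [23], visited so far: [43, 28, 48, 13, 17]
  queue [23] -> pop 23, enqueue [24], visited so far: [43, 28, 48, 13, 17, 23]
  queue [24] -> pop 24, enqueue [none], visited so far: [43, 28, 48, 13, 17, 23, 24]
Result: [43, 28, 48, 13, 17, 23, 24]


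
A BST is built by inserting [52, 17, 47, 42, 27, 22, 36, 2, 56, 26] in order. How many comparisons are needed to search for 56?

Search path for 56: 52 -> 56
Found: True
Comparisons: 2


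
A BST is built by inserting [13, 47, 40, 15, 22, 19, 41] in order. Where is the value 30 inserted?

Starting tree (level order): [13, None, 47, 40, None, 15, 41, None, 22, None, None, 19]
Insertion path: 13 -> 47 -> 40 -> 15 -> 22
Result: insert 30 as right child of 22
Final tree (level order): [13, None, 47, 40, None, 15, 41, None, 22, None, None, 19, 30]


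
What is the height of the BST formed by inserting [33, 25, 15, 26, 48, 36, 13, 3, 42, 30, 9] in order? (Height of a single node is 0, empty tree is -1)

Insertion order: [33, 25, 15, 26, 48, 36, 13, 3, 42, 30, 9]
Tree (level-order array): [33, 25, 48, 15, 26, 36, None, 13, None, None, 30, None, 42, 3, None, None, None, None, None, None, 9]
Compute height bottom-up (empty subtree = -1):
  height(9) = 1 + max(-1, -1) = 0
  height(3) = 1 + max(-1, 0) = 1
  height(13) = 1 + max(1, -1) = 2
  height(15) = 1 + max(2, -1) = 3
  height(30) = 1 + max(-1, -1) = 0
  height(26) = 1 + max(-1, 0) = 1
  height(25) = 1 + max(3, 1) = 4
  height(42) = 1 + max(-1, -1) = 0
  height(36) = 1 + max(-1, 0) = 1
  height(48) = 1 + max(1, -1) = 2
  height(33) = 1 + max(4, 2) = 5
Height = 5


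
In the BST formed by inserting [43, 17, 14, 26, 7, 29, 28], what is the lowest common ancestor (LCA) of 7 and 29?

Tree insertion order: [43, 17, 14, 26, 7, 29, 28]
Tree (level-order array): [43, 17, None, 14, 26, 7, None, None, 29, None, None, 28]
In a BST, the LCA of p=7, q=29 is the first node v on the
root-to-leaf path with p <= v <= q (go left if both < v, right if both > v).
Walk from root:
  at 43: both 7 and 29 < 43, go left
  at 17: 7 <= 17 <= 29, this is the LCA
LCA = 17


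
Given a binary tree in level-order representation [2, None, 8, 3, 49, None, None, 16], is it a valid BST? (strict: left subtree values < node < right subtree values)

Level-order array: [2, None, 8, 3, 49, None, None, 16]
Validate using subtree bounds (lo, hi): at each node, require lo < value < hi,
then recurse left with hi=value and right with lo=value.
Preorder trace (stopping at first violation):
  at node 2 with bounds (-inf, +inf): OK
  at node 8 with bounds (2, +inf): OK
  at node 3 with bounds (2, 8): OK
  at node 49 with bounds (8, +inf): OK
  at node 16 with bounds (8, 49): OK
No violation found at any node.
Result: Valid BST


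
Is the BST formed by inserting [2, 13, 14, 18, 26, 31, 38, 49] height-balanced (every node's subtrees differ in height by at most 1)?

Tree (level-order array): [2, None, 13, None, 14, None, 18, None, 26, None, 31, None, 38, None, 49]
Definition: a tree is height-balanced if, at every node, |h(left) - h(right)| <= 1 (empty subtree has height -1).
Bottom-up per-node check:
  node 49: h_left=-1, h_right=-1, diff=0 [OK], height=0
  node 38: h_left=-1, h_right=0, diff=1 [OK], height=1
  node 31: h_left=-1, h_right=1, diff=2 [FAIL (|-1-1|=2 > 1)], height=2
  node 26: h_left=-1, h_right=2, diff=3 [FAIL (|-1-2|=3 > 1)], height=3
  node 18: h_left=-1, h_right=3, diff=4 [FAIL (|-1-3|=4 > 1)], height=4
  node 14: h_left=-1, h_right=4, diff=5 [FAIL (|-1-4|=5 > 1)], height=5
  node 13: h_left=-1, h_right=5, diff=6 [FAIL (|-1-5|=6 > 1)], height=6
  node 2: h_left=-1, h_right=6, diff=7 [FAIL (|-1-6|=7 > 1)], height=7
Node 31 violates the condition: |-1 - 1| = 2 > 1.
Result: Not balanced


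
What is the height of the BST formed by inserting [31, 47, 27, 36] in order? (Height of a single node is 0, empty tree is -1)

Insertion order: [31, 47, 27, 36]
Tree (level-order array): [31, 27, 47, None, None, 36]
Compute height bottom-up (empty subtree = -1):
  height(27) = 1 + max(-1, -1) = 0
  height(36) = 1 + max(-1, -1) = 0
  height(47) = 1 + max(0, -1) = 1
  height(31) = 1 + max(0, 1) = 2
Height = 2


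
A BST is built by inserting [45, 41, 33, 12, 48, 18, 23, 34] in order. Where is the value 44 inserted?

Starting tree (level order): [45, 41, 48, 33, None, None, None, 12, 34, None, 18, None, None, None, 23]
Insertion path: 45 -> 41
Result: insert 44 as right child of 41
Final tree (level order): [45, 41, 48, 33, 44, None, None, 12, 34, None, None, None, 18, None, None, None, 23]


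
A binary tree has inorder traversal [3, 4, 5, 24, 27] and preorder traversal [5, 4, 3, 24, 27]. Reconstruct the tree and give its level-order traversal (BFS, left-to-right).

Inorder:  [3, 4, 5, 24, 27]
Preorder: [5, 4, 3, 24, 27]
Algorithm: preorder visits root first, so consume preorder in order;
for each root, split the current inorder slice at that value into
left-subtree inorder and right-subtree inorder, then recurse.
Recursive splits:
  root=5; inorder splits into left=[3, 4], right=[24, 27]
  root=4; inorder splits into left=[3], right=[]
  root=3; inorder splits into left=[], right=[]
  root=24; inorder splits into left=[], right=[27]
  root=27; inorder splits into left=[], right=[]
Reconstructed level-order: [5, 4, 24, 3, 27]


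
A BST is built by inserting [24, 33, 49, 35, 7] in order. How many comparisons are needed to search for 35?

Search path for 35: 24 -> 33 -> 49 -> 35
Found: True
Comparisons: 4


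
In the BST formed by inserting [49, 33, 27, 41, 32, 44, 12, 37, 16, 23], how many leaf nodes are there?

Tree built from: [49, 33, 27, 41, 32, 44, 12, 37, 16, 23]
Tree (level-order array): [49, 33, None, 27, 41, 12, 32, 37, 44, None, 16, None, None, None, None, None, None, None, 23]
Rule: A leaf has 0 children.
Per-node child counts:
  node 49: 1 child(ren)
  node 33: 2 child(ren)
  node 27: 2 child(ren)
  node 12: 1 child(ren)
  node 16: 1 child(ren)
  node 23: 0 child(ren)
  node 32: 0 child(ren)
  node 41: 2 child(ren)
  node 37: 0 child(ren)
  node 44: 0 child(ren)
Matching nodes: [23, 32, 37, 44]
Count of leaf nodes: 4


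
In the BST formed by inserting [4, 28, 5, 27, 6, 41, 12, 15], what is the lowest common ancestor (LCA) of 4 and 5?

Tree insertion order: [4, 28, 5, 27, 6, 41, 12, 15]
Tree (level-order array): [4, None, 28, 5, 41, None, 27, None, None, 6, None, None, 12, None, 15]
In a BST, the LCA of p=4, q=5 is the first node v on the
root-to-leaf path with p <= v <= q (go left if both < v, right if both > v).
Walk from root:
  at 4: 4 <= 4 <= 5, this is the LCA
LCA = 4


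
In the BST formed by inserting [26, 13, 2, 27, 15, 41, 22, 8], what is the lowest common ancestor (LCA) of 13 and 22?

Tree insertion order: [26, 13, 2, 27, 15, 41, 22, 8]
Tree (level-order array): [26, 13, 27, 2, 15, None, 41, None, 8, None, 22]
In a BST, the LCA of p=13, q=22 is the first node v on the
root-to-leaf path with p <= v <= q (go left if both < v, right if both > v).
Walk from root:
  at 26: both 13 and 22 < 26, go left
  at 13: 13 <= 13 <= 22, this is the LCA
LCA = 13


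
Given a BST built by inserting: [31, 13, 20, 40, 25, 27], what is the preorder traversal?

Tree insertion order: [31, 13, 20, 40, 25, 27]
Tree (level-order array): [31, 13, 40, None, 20, None, None, None, 25, None, 27]
Preorder traversal: [31, 13, 20, 25, 27, 40]


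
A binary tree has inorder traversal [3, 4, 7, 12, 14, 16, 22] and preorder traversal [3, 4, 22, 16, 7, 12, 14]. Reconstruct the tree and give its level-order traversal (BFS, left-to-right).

Inorder:  [3, 4, 7, 12, 14, 16, 22]
Preorder: [3, 4, 22, 16, 7, 12, 14]
Algorithm: preorder visits root first, so consume preorder in order;
for each root, split the current inorder slice at that value into
left-subtree inorder and right-subtree inorder, then recurse.
Recursive splits:
  root=3; inorder splits into left=[], right=[4, 7, 12, 14, 16, 22]
  root=4; inorder splits into left=[], right=[7, 12, 14, 16, 22]
  root=22; inorder splits into left=[7, 12, 14, 16], right=[]
  root=16; inorder splits into left=[7, 12, 14], right=[]
  root=7; inorder splits into left=[], right=[12, 14]
  root=12; inorder splits into left=[], right=[14]
  root=14; inorder splits into left=[], right=[]
Reconstructed level-order: [3, 4, 22, 16, 7, 12, 14]


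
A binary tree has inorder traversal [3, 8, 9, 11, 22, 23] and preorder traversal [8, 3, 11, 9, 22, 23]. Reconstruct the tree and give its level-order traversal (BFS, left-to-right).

Inorder:  [3, 8, 9, 11, 22, 23]
Preorder: [8, 3, 11, 9, 22, 23]
Algorithm: preorder visits root first, so consume preorder in order;
for each root, split the current inorder slice at that value into
left-subtree inorder and right-subtree inorder, then recurse.
Recursive splits:
  root=8; inorder splits into left=[3], right=[9, 11, 22, 23]
  root=3; inorder splits into left=[], right=[]
  root=11; inorder splits into left=[9], right=[22, 23]
  root=9; inorder splits into left=[], right=[]
  root=22; inorder splits into left=[], right=[23]
  root=23; inorder splits into left=[], right=[]
Reconstructed level-order: [8, 3, 11, 9, 22, 23]


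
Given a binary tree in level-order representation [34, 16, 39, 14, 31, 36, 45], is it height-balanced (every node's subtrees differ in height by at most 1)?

Tree (level-order array): [34, 16, 39, 14, 31, 36, 45]
Definition: a tree is height-balanced if, at every node, |h(left) - h(right)| <= 1 (empty subtree has height -1).
Bottom-up per-node check:
  node 14: h_left=-1, h_right=-1, diff=0 [OK], height=0
  node 31: h_left=-1, h_right=-1, diff=0 [OK], height=0
  node 16: h_left=0, h_right=0, diff=0 [OK], height=1
  node 36: h_left=-1, h_right=-1, diff=0 [OK], height=0
  node 45: h_left=-1, h_right=-1, diff=0 [OK], height=0
  node 39: h_left=0, h_right=0, diff=0 [OK], height=1
  node 34: h_left=1, h_right=1, diff=0 [OK], height=2
All nodes satisfy the balance condition.
Result: Balanced


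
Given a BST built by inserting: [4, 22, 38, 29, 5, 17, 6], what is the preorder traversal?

Tree insertion order: [4, 22, 38, 29, 5, 17, 6]
Tree (level-order array): [4, None, 22, 5, 38, None, 17, 29, None, 6]
Preorder traversal: [4, 22, 5, 17, 6, 38, 29]


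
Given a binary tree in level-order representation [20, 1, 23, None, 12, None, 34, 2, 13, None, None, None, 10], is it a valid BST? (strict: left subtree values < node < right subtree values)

Level-order array: [20, 1, 23, None, 12, None, 34, 2, 13, None, None, None, 10]
Validate using subtree bounds (lo, hi): at each node, require lo < value < hi,
then recurse left with hi=value and right with lo=value.
Preorder trace (stopping at first violation):
  at node 20 with bounds (-inf, +inf): OK
  at node 1 with bounds (-inf, 20): OK
  at node 12 with bounds (1, 20): OK
  at node 2 with bounds (1, 12): OK
  at node 10 with bounds (2, 12): OK
  at node 13 with bounds (12, 20): OK
  at node 23 with bounds (20, +inf): OK
  at node 34 with bounds (23, +inf): OK
No violation found at any node.
Result: Valid BST


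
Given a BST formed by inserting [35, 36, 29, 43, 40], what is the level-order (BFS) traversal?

Tree insertion order: [35, 36, 29, 43, 40]
Tree (level-order array): [35, 29, 36, None, None, None, 43, 40]
BFS from the root, enqueuing left then right child of each popped node:
  queue [35] -> pop 35, enqueue [29, 36], visited so far: [35]
  queue [29, 36] -> pop 29, enqueue [none], visited so far: [35, 29]
  queue [36] -> pop 36, enqueue [43], visited so far: [35, 29, 36]
  queue [43] -> pop 43, enqueue [40], visited so far: [35, 29, 36, 43]
  queue [40] -> pop 40, enqueue [none], visited so far: [35, 29, 36, 43, 40]
Result: [35, 29, 36, 43, 40]


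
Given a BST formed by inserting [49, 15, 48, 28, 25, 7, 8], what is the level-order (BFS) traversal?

Tree insertion order: [49, 15, 48, 28, 25, 7, 8]
Tree (level-order array): [49, 15, None, 7, 48, None, 8, 28, None, None, None, 25]
BFS from the root, enqueuing left then right child of each popped node:
  queue [49] -> pop 49, enqueue [15], visited so far: [49]
  queue [15] -> pop 15, enqueue [7, 48], visited so far: [49, 15]
  queue [7, 48] -> pop 7, enqueue [8], visited so far: [49, 15, 7]
  queue [48, 8] -> pop 48, enqueue [28], visited so far: [49, 15, 7, 48]
  queue [8, 28] -> pop 8, enqueue [none], visited so far: [49, 15, 7, 48, 8]
  queue [28] -> pop 28, enqueue [25], visited so far: [49, 15, 7, 48, 8, 28]
  queue [25] -> pop 25, enqueue [none], visited so far: [49, 15, 7, 48, 8, 28, 25]
Result: [49, 15, 7, 48, 8, 28, 25]


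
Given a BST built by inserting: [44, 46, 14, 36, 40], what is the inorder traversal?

Tree insertion order: [44, 46, 14, 36, 40]
Tree (level-order array): [44, 14, 46, None, 36, None, None, None, 40]
Inorder traversal: [14, 36, 40, 44, 46]


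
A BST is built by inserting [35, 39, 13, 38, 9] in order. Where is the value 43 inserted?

Starting tree (level order): [35, 13, 39, 9, None, 38]
Insertion path: 35 -> 39
Result: insert 43 as right child of 39
Final tree (level order): [35, 13, 39, 9, None, 38, 43]


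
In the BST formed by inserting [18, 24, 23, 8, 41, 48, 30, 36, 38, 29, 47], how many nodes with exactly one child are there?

Tree built from: [18, 24, 23, 8, 41, 48, 30, 36, 38, 29, 47]
Tree (level-order array): [18, 8, 24, None, None, 23, 41, None, None, 30, 48, 29, 36, 47, None, None, None, None, 38]
Rule: These are nodes with exactly 1 non-null child.
Per-node child counts:
  node 18: 2 child(ren)
  node 8: 0 child(ren)
  node 24: 2 child(ren)
  node 23: 0 child(ren)
  node 41: 2 child(ren)
  node 30: 2 child(ren)
  node 29: 0 child(ren)
  node 36: 1 child(ren)
  node 38: 0 child(ren)
  node 48: 1 child(ren)
  node 47: 0 child(ren)
Matching nodes: [36, 48]
Count of nodes with exactly one child: 2


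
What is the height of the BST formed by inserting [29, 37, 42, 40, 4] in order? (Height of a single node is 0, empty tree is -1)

Insertion order: [29, 37, 42, 40, 4]
Tree (level-order array): [29, 4, 37, None, None, None, 42, 40]
Compute height bottom-up (empty subtree = -1):
  height(4) = 1 + max(-1, -1) = 0
  height(40) = 1 + max(-1, -1) = 0
  height(42) = 1 + max(0, -1) = 1
  height(37) = 1 + max(-1, 1) = 2
  height(29) = 1 + max(0, 2) = 3
Height = 3


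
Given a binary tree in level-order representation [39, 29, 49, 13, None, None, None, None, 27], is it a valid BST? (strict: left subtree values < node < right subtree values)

Level-order array: [39, 29, 49, 13, None, None, None, None, 27]
Validate using subtree bounds (lo, hi): at each node, require lo < value < hi,
then recurse left with hi=value and right with lo=value.
Preorder trace (stopping at first violation):
  at node 39 with bounds (-inf, +inf): OK
  at node 29 with bounds (-inf, 39): OK
  at node 13 with bounds (-inf, 29): OK
  at node 27 with bounds (13, 29): OK
  at node 49 with bounds (39, +inf): OK
No violation found at any node.
Result: Valid BST
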